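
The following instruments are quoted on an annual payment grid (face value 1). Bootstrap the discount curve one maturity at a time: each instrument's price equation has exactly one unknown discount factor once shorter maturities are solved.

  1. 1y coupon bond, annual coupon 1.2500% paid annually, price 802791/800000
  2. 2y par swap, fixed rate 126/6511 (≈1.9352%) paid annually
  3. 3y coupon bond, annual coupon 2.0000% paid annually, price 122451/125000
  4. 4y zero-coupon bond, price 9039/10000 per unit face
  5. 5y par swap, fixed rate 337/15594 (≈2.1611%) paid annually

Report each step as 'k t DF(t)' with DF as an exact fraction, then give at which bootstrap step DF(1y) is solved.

1 1 9911/10000
2 2 4811/5000
3 3 9221/10000
4 4 9039/10000
5 5 8989/10000
DF(1y) is solved at step 1

step 1 [1y] bond c/1=1/80: DF=(802791/800000 − 1/80·(0))/(1+1/80) = 9911/10000 ≈ 0.991100
step 2 [2y] swap r/1=126/6511: DF=(1 − 126/6511·(0.991100))/(1+126/6511) = 4811/5000 ≈ 0.962200
step 3 [3y] bond c/1=1/50: DF=(122451/125000 − 1/50·(0.991100+0.962200))/(1+1/50) = 9221/10000 ≈ 0.922100
step 4 [4y] zero: DF = P = 9039/10000 ≈ 0.903900
step 5 [5y] swap r/1=337/15594: DF=(1 − 337/15594·(0.991100+0.962200+0.922100+0.903900))/(1+337/15594) = 8989/10000 ≈ 0.898900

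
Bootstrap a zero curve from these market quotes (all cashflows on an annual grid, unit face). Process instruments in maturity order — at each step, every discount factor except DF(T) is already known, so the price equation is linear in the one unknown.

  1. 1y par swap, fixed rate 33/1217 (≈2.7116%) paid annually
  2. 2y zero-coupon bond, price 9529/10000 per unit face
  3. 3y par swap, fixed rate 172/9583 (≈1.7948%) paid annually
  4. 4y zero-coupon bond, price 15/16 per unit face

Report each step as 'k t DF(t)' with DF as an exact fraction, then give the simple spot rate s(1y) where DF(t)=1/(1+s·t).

step 1 [1y] swap r/1=33/1217: DF=(1 − 33/1217·(0))/(1+33/1217) = 1217/1250 ≈ 0.973600
step 2 [2y] zero: DF = P = 9529/10000 ≈ 0.952900
step 3 [3y] swap r/1=172/9583: DF=(1 − 172/9583·(0.973600+0.952900))/(1+172/9583) = 2371/2500 ≈ 0.948400
step 4 [4y] zero: DF = P = 15/16 ≈ 0.937500

1 1 1217/1250
2 2 9529/10000
3 3 2371/2500
4 4 15/16
s(1y) = (1/(1217/1250) − 1)/(1) = 33/1217 ≈ 2.7116%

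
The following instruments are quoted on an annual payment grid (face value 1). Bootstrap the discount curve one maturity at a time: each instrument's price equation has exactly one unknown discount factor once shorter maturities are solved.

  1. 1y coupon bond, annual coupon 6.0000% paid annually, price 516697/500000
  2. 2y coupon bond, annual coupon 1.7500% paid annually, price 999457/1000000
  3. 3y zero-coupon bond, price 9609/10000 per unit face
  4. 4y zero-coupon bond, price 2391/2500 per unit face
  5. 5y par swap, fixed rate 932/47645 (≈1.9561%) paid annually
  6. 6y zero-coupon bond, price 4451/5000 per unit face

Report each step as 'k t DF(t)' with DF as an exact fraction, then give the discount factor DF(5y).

1 1 9749/10000
2 2 1931/2000
3 3 9609/10000
4 4 2391/2500
5 5 2267/2500
6 6 4451/5000
DF(5y) = 2267/2500 ≈ 0.906800

step 1 [1y] bond c/1=3/50: DF=(516697/500000 − 3/50·(0))/(1+3/50) = 9749/10000 ≈ 0.974900
step 2 [2y] bond c/1=7/400: DF=(999457/1000000 − 7/400·(0.974900))/(1+7/400) = 1931/2000 ≈ 0.965500
step 3 [3y] zero: DF = P = 9609/10000 ≈ 0.960900
step 4 [4y] zero: DF = P = 2391/2500 ≈ 0.956400
step 5 [5y] swap r/1=932/47645: DF=(1 − 932/47645·(0.974900+0.965500+0.960900+0.956400))/(1+932/47645) = 2267/2500 ≈ 0.906800
step 6 [6y] zero: DF = P = 4451/5000 ≈ 0.890200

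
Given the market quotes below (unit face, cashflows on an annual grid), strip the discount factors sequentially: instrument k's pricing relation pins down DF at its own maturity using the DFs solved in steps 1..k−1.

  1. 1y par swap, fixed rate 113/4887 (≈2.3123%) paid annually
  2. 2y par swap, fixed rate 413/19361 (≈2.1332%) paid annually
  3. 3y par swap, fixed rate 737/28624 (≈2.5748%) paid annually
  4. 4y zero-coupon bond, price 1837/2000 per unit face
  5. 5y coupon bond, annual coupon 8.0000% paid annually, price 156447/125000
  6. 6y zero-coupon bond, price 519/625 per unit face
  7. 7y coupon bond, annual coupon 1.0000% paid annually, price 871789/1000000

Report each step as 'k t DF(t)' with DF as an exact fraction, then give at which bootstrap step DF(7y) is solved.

step 1 [1y] swap r/1=113/4887: DF=(1 − 113/4887·(0))/(1+113/4887) = 4887/5000 ≈ 0.977400
step 2 [2y] swap r/1=413/19361: DF=(1 − 413/19361·(0.977400))/(1+413/19361) = 9587/10000 ≈ 0.958700
step 3 [3y] swap r/1=737/28624: DF=(1 − 737/28624·(0.977400+0.958700))/(1+737/28624) = 9263/10000 ≈ 0.926300
step 4 [4y] zero: DF = P = 1837/2000 ≈ 0.918500
step 5 [5y] bond c/1=2/25: DF=(156447/125000 − 2/25·(0.977400+0.958700+0.926300+0.918500))/(1+2/25) = 2197/2500 ≈ 0.878800
step 6 [6y] zero: DF = P = 519/625 ≈ 0.830400
step 7 [7y] bond c/1=1/100: DF=(871789/1000000 − 1/100·(0.977400+0.958700+0.926300+0.918500+0.878800+0.830400))/(1+1/100) = 1011/1250 ≈ 0.808800

1 1 4887/5000
2 2 9587/10000
3 3 9263/10000
4 4 1837/2000
5 5 2197/2500
6 6 519/625
7 7 1011/1250
DF(7y) is solved at step 7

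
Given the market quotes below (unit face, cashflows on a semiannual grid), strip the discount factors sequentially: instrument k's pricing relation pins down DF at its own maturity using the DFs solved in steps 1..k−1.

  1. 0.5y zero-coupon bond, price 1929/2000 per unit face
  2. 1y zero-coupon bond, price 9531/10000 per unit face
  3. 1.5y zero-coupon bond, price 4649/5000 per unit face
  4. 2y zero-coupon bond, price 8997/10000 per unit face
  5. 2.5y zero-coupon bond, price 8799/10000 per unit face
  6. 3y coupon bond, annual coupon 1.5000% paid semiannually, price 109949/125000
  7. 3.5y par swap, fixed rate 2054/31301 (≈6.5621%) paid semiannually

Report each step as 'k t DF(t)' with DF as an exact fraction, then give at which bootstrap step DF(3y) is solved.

step 1 [0.5y] zero: DF = P = 1929/2000 ≈ 0.964500
step 2 [1y] zero: DF = P = 9531/10000 ≈ 0.953100
step 3 [1.5y] zero: DF = P = 4649/5000 ≈ 0.929800
step 4 [2y] zero: DF = P = 8997/10000 ≈ 0.899700
step 5 [2.5y] zero: DF = P = 8799/10000 ≈ 0.879900
step 6 [3y] bond c/2=3/400: DF=(109949/125000 − 3/400·(0.964500+0.953100+0.929800+0.899700+0.879900))/(1+3/400) = 4193/5000 ≈ 0.838600
step 7 [3.5y] swap r/2=1027/31301: DF=(1 − 1027/31301·(0.964500+0.953100+0.929800+0.899700+0.879900+0.838600))/(1+1027/31301) = 3973/5000 ≈ 0.794600

1 1/2 1929/2000
2 1 9531/10000
3 3/2 4649/5000
4 2 8997/10000
5 5/2 8799/10000
6 3 4193/5000
7 7/2 3973/5000
DF(3y) is solved at step 6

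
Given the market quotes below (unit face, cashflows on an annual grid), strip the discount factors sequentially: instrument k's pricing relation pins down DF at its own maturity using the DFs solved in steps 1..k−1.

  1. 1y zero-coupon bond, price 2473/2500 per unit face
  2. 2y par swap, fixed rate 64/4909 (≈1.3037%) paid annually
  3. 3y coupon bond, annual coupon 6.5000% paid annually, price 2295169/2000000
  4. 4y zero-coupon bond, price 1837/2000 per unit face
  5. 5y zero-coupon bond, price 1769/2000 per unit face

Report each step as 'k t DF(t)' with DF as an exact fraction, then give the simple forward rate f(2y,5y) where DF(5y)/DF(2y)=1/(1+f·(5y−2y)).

1 1 2473/2500
2 2 609/625
3 3 9577/10000
4 4 1837/2000
5 5 1769/2000
f(2y,5y) = ((609/625)/(1769/2000) − 1)/(3) = 31/915 ≈ 3.3880%

step 1 [1y] zero: DF = P = 2473/2500 ≈ 0.989200
step 2 [2y] swap r/1=64/4909: DF=(1 − 64/4909·(0.989200))/(1+64/4909) = 609/625 ≈ 0.974400
step 3 [3y] bond c/1=13/200: DF=(2295169/2000000 − 13/200·(0.989200+0.974400))/(1+13/200) = 9577/10000 ≈ 0.957700
step 4 [4y] zero: DF = P = 1837/2000 ≈ 0.918500
step 5 [5y] zero: DF = P = 1769/2000 ≈ 0.884500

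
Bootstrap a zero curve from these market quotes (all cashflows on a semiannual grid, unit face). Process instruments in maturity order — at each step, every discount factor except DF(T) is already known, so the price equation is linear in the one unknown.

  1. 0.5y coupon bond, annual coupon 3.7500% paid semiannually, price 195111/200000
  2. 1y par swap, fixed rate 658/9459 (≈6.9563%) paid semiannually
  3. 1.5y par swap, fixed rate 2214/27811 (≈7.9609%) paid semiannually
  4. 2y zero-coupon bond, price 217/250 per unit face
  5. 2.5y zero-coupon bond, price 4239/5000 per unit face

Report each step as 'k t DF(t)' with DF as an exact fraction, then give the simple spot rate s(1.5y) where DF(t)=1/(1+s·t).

step 1 [0.5y] bond c/2=3/160: DF=(195111/200000 − 3/160·(0))/(1+3/160) = 1197/1250 ≈ 0.957600
step 2 [1y] swap r/2=329/9459: DF=(1 − 329/9459·(0.957600))/(1+329/9459) = 4671/5000 ≈ 0.934200
step 3 [1.5y] swap r/2=1107/27811: DF=(1 − 1107/27811·(0.957600+0.934200))/(1+1107/27811) = 8893/10000 ≈ 0.889300
step 4 [2y] zero: DF = P = 217/250 ≈ 0.868000
step 5 [2.5y] zero: DF = P = 4239/5000 ≈ 0.847800

1 1/2 1197/1250
2 1 4671/5000
3 3/2 8893/10000
4 2 217/250
5 5/2 4239/5000
s(1.5y) = (1/(8893/10000) − 1)/(3/2) = 738/8893 ≈ 8.2987%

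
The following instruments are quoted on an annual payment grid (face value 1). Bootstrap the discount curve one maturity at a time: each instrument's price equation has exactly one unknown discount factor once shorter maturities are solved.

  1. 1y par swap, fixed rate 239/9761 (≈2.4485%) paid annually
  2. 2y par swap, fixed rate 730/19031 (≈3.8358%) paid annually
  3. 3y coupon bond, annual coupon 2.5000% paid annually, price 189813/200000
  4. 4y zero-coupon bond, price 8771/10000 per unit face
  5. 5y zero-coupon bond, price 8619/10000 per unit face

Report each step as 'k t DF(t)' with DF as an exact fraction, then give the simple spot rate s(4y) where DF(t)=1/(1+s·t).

step 1 [1y] swap r/1=239/9761: DF=(1 − 239/9761·(0))/(1+239/9761) = 9761/10000 ≈ 0.976100
step 2 [2y] swap r/1=730/19031: DF=(1 − 730/19031·(0.976100))/(1+730/19031) = 927/1000 ≈ 0.927000
step 3 [3y] bond c/1=1/40: DF=(189813/200000 − 1/40·(0.976100+0.927000))/(1+1/40) = 1759/2000 ≈ 0.879500
step 4 [4y] zero: DF = P = 8771/10000 ≈ 0.877100
step 5 [5y] zero: DF = P = 8619/10000 ≈ 0.861900

1 1 9761/10000
2 2 927/1000
3 3 1759/2000
4 4 8771/10000
5 5 8619/10000
s(4y) = (1/(8771/10000) − 1)/(4) = 1229/35084 ≈ 3.5030%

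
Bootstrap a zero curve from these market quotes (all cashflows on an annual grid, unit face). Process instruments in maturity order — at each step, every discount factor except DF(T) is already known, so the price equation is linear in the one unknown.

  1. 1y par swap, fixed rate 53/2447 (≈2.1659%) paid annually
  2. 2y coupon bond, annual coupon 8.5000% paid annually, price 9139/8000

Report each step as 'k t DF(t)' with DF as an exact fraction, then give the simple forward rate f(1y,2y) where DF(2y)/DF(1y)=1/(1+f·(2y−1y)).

step 1 [1y] swap r/1=53/2447: DF=(1 − 53/2447·(0))/(1+53/2447) = 2447/2500 ≈ 0.978800
step 2 [2y] bond c/1=17/200: DF=(9139/8000 − 17/200·(0.978800))/(1+17/200) = 4881/5000 ≈ 0.976200

1 1 2447/2500
2 2 4881/5000
f(1y,2y) = ((2447/2500)/(4881/5000) − 1)/(1) = 13/4881 ≈ 0.2663%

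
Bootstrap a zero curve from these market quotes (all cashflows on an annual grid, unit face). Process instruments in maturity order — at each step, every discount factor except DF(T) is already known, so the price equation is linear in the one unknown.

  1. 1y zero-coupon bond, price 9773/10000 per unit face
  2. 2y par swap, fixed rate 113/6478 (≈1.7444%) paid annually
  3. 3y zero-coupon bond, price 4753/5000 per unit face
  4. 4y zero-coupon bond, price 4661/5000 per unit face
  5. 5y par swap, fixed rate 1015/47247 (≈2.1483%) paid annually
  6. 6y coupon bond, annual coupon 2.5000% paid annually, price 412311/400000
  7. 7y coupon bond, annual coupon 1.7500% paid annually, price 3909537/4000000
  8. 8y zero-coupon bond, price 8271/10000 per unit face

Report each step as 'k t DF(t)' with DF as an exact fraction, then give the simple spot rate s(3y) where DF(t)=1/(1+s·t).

step 1 [1y] zero: DF = P = 9773/10000 ≈ 0.977300
step 2 [2y] swap r/1=113/6478: DF=(1 − 113/6478·(0.977300))/(1+113/6478) = 9661/10000 ≈ 0.966100
step 3 [3y] zero: DF = P = 4753/5000 ≈ 0.950600
step 4 [4y] zero: DF = P = 4661/5000 ≈ 0.932200
step 5 [5y] swap r/1=1015/47247: DF=(1 − 1015/47247·(0.977300+0.966100+0.950600+0.932200))/(1+1015/47247) = 1797/2000 ≈ 0.898500
step 6 [6y] bond c/1=1/40: DF=(412311/400000 − 1/40·(0.977300+0.966100+0.950600+0.932200+0.898500))/(1+1/40) = 1113/1250 ≈ 0.890400
step 7 [7y] bond c/1=7/400: DF=(3909537/4000000 − 7/400·(0.977300+0.966100+0.950600+0.932200+0.898500+0.890400))/(1+7/400) = 108/125 ≈ 0.864000
step 8 [8y] zero: DF = P = 8271/10000 ≈ 0.827100

1 1 9773/10000
2 2 9661/10000
3 3 4753/5000
4 4 4661/5000
5 5 1797/2000
6 6 1113/1250
7 7 108/125
8 8 8271/10000
s(3y) = (1/(4753/5000) − 1)/(3) = 247/14259 ≈ 1.7322%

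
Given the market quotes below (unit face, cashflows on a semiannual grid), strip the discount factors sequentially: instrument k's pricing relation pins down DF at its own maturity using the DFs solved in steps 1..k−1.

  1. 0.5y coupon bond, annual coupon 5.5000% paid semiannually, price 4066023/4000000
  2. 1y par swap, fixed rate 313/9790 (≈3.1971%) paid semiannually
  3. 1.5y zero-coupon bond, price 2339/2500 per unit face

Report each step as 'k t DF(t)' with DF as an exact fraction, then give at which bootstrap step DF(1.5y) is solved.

step 1 [0.5y] bond c/2=11/400: DF=(4066023/4000000 − 11/400·(0))/(1+11/400) = 9893/10000 ≈ 0.989300
step 2 [1y] swap r/2=313/19580: DF=(1 − 313/19580·(0.989300))/(1+313/19580) = 9687/10000 ≈ 0.968700
step 3 [1.5y] zero: DF = P = 2339/2500 ≈ 0.935600

1 1/2 9893/10000
2 1 9687/10000
3 3/2 2339/2500
DF(1.5y) is solved at step 3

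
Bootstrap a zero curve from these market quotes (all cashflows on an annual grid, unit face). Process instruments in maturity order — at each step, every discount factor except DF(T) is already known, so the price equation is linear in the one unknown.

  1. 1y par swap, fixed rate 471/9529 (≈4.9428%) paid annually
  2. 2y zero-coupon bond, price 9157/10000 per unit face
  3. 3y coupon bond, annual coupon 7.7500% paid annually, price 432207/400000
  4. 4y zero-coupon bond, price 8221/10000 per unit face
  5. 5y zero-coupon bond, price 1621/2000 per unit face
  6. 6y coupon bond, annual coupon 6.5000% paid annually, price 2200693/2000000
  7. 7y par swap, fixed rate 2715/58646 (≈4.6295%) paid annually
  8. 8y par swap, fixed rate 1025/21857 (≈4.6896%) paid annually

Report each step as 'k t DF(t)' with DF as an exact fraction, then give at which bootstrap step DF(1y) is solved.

1 1 9529/10000
2 2 9157/10000
3 3 2171/2500
4 4 8221/10000
5 5 1621/2000
6 6 1533/2000
7 7 1457/2000
8 8 277/400
DF(1y) is solved at step 1

step 1 [1y] swap r/1=471/9529: DF=(1 − 471/9529·(0))/(1+471/9529) = 9529/10000 ≈ 0.952900
step 2 [2y] zero: DF = P = 9157/10000 ≈ 0.915700
step 3 [3y] bond c/1=31/400: DF=(432207/400000 − 31/400·(0.952900+0.915700))/(1+31/400) = 2171/2500 ≈ 0.868400
step 4 [4y] zero: DF = P = 8221/10000 ≈ 0.822100
step 5 [5y] zero: DF = P = 1621/2000 ≈ 0.810500
step 6 [6y] bond c/1=13/200: DF=(2200693/2000000 − 13/200·(0.952900+0.915700+0.868400+0.822100+0.810500))/(1+13/200) = 1533/2000 ≈ 0.766500
step 7 [7y] swap r/1=2715/58646: DF=(1 − 2715/58646·(0.952900+0.915700+0.868400+0.822100+0.810500+0.766500))/(1+2715/58646) = 1457/2000 ≈ 0.728500
step 8 [8y] swap r/1=1025/21857: DF=(1 − 1025/21857·(0.952900+0.915700+0.868400+0.822100+0.810500+0.766500+0.728500))/(1+1025/21857) = 277/400 ≈ 0.692500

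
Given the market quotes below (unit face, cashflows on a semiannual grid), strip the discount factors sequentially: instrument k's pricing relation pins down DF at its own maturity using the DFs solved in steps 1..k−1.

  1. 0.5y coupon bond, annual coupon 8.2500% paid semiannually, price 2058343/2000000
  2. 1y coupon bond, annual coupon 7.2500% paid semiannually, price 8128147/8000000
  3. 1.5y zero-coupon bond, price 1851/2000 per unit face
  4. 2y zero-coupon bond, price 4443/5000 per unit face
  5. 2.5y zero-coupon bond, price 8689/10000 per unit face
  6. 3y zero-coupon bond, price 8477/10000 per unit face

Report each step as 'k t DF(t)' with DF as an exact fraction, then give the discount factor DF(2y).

1 1/2 2471/2500
2 1 9459/10000
3 3/2 1851/2000
4 2 4443/5000
5 5/2 8689/10000
6 3 8477/10000
DF(2y) = 4443/5000 ≈ 0.888600

step 1 [0.5y] bond c/2=33/800: DF=(2058343/2000000 − 33/800·(0))/(1+33/800) = 2471/2500 ≈ 0.988400
step 2 [1y] bond c/2=29/800: DF=(8128147/8000000 − 29/800·(0.988400))/(1+29/800) = 9459/10000 ≈ 0.945900
step 3 [1.5y] zero: DF = P = 1851/2000 ≈ 0.925500
step 4 [2y] zero: DF = P = 4443/5000 ≈ 0.888600
step 5 [2.5y] zero: DF = P = 8689/10000 ≈ 0.868900
step 6 [3y] zero: DF = P = 8477/10000 ≈ 0.847700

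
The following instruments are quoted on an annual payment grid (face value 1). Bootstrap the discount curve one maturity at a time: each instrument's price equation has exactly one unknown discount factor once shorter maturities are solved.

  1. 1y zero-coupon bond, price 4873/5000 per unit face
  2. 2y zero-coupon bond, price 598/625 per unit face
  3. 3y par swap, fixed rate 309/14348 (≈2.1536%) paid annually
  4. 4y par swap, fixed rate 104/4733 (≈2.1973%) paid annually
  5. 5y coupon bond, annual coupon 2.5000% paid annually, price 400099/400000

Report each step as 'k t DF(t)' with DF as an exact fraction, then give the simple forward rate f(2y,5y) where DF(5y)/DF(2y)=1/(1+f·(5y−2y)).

step 1 [1y] zero: DF = P = 4873/5000 ≈ 0.974600
step 2 [2y] zero: DF = P = 598/625 ≈ 0.956800
step 3 [3y] swap r/1=309/14348: DF=(1 − 309/14348·(0.974600+0.956800))/(1+309/14348) = 4691/5000 ≈ 0.938200
step 4 [4y] swap r/1=104/4733: DF=(1 − 104/4733·(0.974600+0.956800+0.938200))/(1+104/4733) = 573/625 ≈ 0.916800
step 5 [5y] bond c/1=1/40: DF=(400099/400000 − 1/40·(0.974600+0.956800+0.938200+0.916800))/(1+1/40) = 1767/2000 ≈ 0.883500

1 1 4873/5000
2 2 598/625
3 3 4691/5000
4 4 573/625
5 5 1767/2000
f(2y,5y) = ((598/625)/(1767/2000) − 1)/(3) = 733/26505 ≈ 2.7655%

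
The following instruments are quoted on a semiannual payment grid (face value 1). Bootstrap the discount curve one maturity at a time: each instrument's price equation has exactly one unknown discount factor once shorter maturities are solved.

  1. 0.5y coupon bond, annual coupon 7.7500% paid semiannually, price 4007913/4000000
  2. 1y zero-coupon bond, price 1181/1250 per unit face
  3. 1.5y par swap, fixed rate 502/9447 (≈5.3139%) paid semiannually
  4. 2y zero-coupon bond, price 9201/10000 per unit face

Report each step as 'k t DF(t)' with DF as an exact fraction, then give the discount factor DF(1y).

1 1/2 4823/5000
2 1 1181/1250
3 3/2 9247/10000
4 2 9201/10000
DF(1y) = 1181/1250 ≈ 0.944800

step 1 [0.5y] bond c/2=31/800: DF=(4007913/4000000 − 31/800·(0))/(1+31/800) = 4823/5000 ≈ 0.964600
step 2 [1y] zero: DF = P = 1181/1250 ≈ 0.944800
step 3 [1.5y] swap r/2=251/9447: DF=(1 − 251/9447·(0.964600+0.944800))/(1+251/9447) = 9247/10000 ≈ 0.924700
step 4 [2y] zero: DF = P = 9201/10000 ≈ 0.920100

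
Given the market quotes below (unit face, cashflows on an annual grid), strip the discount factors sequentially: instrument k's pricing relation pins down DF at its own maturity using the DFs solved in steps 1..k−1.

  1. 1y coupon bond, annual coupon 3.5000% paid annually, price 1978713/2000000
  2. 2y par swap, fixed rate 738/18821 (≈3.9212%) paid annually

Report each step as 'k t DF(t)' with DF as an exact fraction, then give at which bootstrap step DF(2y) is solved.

step 1 [1y] bond c/1=7/200: DF=(1978713/2000000 − 7/200·(0))/(1+7/200) = 9559/10000 ≈ 0.955900
step 2 [2y] swap r/1=738/18821: DF=(1 − 738/18821·(0.955900))/(1+738/18821) = 4631/5000 ≈ 0.926200

1 1 9559/10000
2 2 4631/5000
DF(2y) is solved at step 2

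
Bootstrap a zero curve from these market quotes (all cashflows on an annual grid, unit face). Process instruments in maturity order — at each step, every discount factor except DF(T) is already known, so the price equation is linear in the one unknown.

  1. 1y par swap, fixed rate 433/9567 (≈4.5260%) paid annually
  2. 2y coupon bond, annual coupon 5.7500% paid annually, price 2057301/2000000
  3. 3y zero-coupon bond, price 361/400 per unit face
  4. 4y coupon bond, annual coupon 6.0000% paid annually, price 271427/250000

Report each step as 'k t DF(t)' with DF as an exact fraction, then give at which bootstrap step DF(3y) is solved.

1 1 9567/10000
2 2 9207/10000
3 3 361/400
4 4 8669/10000
DF(3y) is solved at step 3

step 1 [1y] swap r/1=433/9567: DF=(1 − 433/9567·(0))/(1+433/9567) = 9567/10000 ≈ 0.956700
step 2 [2y] bond c/1=23/400: DF=(2057301/2000000 − 23/400·(0.956700))/(1+23/400) = 9207/10000 ≈ 0.920700
step 3 [3y] zero: DF = P = 361/400 ≈ 0.902500
step 4 [4y] bond c/1=3/50: DF=(271427/250000 − 3/50·(0.956700+0.920700+0.902500))/(1+3/50) = 8669/10000 ≈ 0.866900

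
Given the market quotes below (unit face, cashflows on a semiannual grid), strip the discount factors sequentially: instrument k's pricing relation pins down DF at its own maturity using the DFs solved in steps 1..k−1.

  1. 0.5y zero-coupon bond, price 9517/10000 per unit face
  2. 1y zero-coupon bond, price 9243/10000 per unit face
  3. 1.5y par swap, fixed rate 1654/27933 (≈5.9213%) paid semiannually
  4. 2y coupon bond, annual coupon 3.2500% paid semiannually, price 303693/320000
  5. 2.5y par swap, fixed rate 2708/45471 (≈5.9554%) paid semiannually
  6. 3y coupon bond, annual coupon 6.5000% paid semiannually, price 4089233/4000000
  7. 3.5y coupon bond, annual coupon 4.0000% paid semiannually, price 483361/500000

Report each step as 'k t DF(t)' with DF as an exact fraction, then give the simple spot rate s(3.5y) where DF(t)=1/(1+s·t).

step 1 [0.5y] zero: DF = P = 9517/10000 ≈ 0.951700
step 2 [1y] zero: DF = P = 9243/10000 ≈ 0.924300
step 3 [1.5y] swap r/2=827/27933: DF=(1 − 827/27933·(0.951700+0.924300))/(1+827/27933) = 9173/10000 ≈ 0.917300
step 4 [2y] bond c/2=13/800: DF=(303693/320000 − 13/800·(0.951700+0.924300+0.917300))/(1+13/800) = 2223/2500 ≈ 0.889200
step 5 [2.5y] swap r/2=1354/45471: DF=(1 − 1354/45471·(0.951700+0.924300+0.917300+0.889200))/(1+1354/45471) = 4323/5000 ≈ 0.864600
step 6 [3y] bond c/2=13/400: DF=(4089233/4000000 − 13/400·(0.951700+0.924300+0.917300+0.889200+0.864600))/(1+13/400) = 847/1000 ≈ 0.847000
step 7 [3.5y] bond c/2=1/50: DF=(483361/500000 − 1/50·(0.951700+0.924300+0.917300+0.889200+0.864600+0.847000))/(1+1/50) = 421/500 ≈ 0.842000

1 1/2 9517/10000
2 1 9243/10000
3 3/2 9173/10000
4 2 2223/2500
5 5/2 4323/5000
6 3 847/1000
7 7/2 421/500
s(3.5y) = (1/(421/500) − 1)/(7/2) = 158/2947 ≈ 5.3614%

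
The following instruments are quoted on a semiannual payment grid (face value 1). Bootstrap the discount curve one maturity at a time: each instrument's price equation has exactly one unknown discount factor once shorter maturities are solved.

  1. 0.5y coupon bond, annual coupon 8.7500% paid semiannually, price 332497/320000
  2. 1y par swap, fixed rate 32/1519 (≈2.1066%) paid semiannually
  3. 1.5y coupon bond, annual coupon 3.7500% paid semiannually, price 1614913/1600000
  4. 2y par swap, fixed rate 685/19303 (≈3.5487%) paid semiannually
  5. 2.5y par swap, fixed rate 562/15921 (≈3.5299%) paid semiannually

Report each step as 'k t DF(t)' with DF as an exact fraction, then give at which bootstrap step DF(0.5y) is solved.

step 1 [0.5y] bond c/2=7/160: DF=(332497/320000 − 7/160·(0))/(1+7/160) = 1991/2000 ≈ 0.995500
step 2 [1y] swap r/2=16/1519: DF=(1 − 16/1519·(0.995500))/(1+16/1519) = 612/625 ≈ 0.979200
step 3 [1.5y] bond c/2=3/160: DF=(1614913/1600000 − 3/160·(0.995500+0.979200))/(1+3/160) = 1193/1250 ≈ 0.954400
step 4 [2y] swap r/2=685/38606: DF=(1 − 685/38606·(0.995500+0.979200+0.954400))/(1+685/38606) = 1863/2000 ≈ 0.931500
step 5 [2.5y] swap r/2=281/15921: DF=(1 − 281/15921·(0.995500+0.979200+0.954400+0.931500))/(1+281/15921) = 9157/10000 ≈ 0.915700

1 1/2 1991/2000
2 1 612/625
3 3/2 1193/1250
4 2 1863/2000
5 5/2 9157/10000
DF(0.5y) is solved at step 1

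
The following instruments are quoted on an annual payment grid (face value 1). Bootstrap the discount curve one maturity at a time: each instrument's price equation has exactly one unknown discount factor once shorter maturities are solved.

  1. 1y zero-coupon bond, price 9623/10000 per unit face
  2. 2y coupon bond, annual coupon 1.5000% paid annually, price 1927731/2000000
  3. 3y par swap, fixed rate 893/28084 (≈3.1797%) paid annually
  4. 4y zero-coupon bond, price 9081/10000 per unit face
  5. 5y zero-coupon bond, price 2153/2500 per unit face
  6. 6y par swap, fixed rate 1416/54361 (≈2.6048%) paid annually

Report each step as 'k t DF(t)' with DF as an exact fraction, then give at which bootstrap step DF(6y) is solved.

1 1 9623/10000
2 2 4677/5000
3 3 9107/10000
4 4 9081/10000
5 5 2153/2500
6 6 1073/1250
DF(6y) is solved at step 6

step 1 [1y] zero: DF = P = 9623/10000 ≈ 0.962300
step 2 [2y] bond c/1=3/200: DF=(1927731/2000000 − 3/200·(0.962300))/(1+3/200) = 4677/5000 ≈ 0.935400
step 3 [3y] swap r/1=893/28084: DF=(1 − 893/28084·(0.962300+0.935400))/(1+893/28084) = 9107/10000 ≈ 0.910700
step 4 [4y] zero: DF = P = 9081/10000 ≈ 0.908100
step 5 [5y] zero: DF = P = 2153/2500 ≈ 0.861200
step 6 [6y] swap r/1=1416/54361: DF=(1 − 1416/54361·(0.962300+0.935400+0.910700+0.908100+0.861200))/(1+1416/54361) = 1073/1250 ≈ 0.858400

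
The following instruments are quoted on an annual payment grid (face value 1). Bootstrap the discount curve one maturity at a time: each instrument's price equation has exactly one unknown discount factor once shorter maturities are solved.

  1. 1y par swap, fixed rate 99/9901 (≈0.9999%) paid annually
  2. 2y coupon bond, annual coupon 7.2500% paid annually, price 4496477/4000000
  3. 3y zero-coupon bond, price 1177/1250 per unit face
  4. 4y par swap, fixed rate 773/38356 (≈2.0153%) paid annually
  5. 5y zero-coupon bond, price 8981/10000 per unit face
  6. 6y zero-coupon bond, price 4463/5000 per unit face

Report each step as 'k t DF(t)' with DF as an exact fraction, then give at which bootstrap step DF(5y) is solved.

1 1 9901/10000
2 2 2453/2500
3 3 1177/1250
4 4 9227/10000
5 5 8981/10000
6 6 4463/5000
DF(5y) is solved at step 5

step 1 [1y] swap r/1=99/9901: DF=(1 − 99/9901·(0))/(1+99/9901) = 9901/10000 ≈ 0.990100
step 2 [2y] bond c/1=29/400: DF=(4496477/4000000 − 29/400·(0.990100))/(1+29/400) = 2453/2500 ≈ 0.981200
step 3 [3y] zero: DF = P = 1177/1250 ≈ 0.941600
step 4 [4y] swap r/1=773/38356: DF=(1 − 773/38356·(0.990100+0.981200+0.941600))/(1+773/38356) = 9227/10000 ≈ 0.922700
step 5 [5y] zero: DF = P = 8981/10000 ≈ 0.898100
step 6 [6y] zero: DF = P = 4463/5000 ≈ 0.892600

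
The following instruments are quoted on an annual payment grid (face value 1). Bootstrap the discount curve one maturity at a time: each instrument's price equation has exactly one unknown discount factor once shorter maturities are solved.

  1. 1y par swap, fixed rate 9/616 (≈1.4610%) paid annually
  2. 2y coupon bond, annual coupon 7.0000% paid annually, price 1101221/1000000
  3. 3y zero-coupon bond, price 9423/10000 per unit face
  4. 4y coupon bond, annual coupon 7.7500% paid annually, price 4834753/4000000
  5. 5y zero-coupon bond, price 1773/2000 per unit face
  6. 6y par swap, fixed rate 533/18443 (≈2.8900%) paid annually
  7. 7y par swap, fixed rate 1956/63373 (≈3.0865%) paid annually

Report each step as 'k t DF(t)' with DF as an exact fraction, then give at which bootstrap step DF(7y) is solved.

1 1 616/625
2 2 9647/10000
3 3 9423/10000
4 4 9137/10000
5 5 1773/2000
6 6 8401/10000
7 7 2011/2500
DF(7y) is solved at step 7

step 1 [1y] swap r/1=9/616: DF=(1 − 9/616·(0))/(1+9/616) = 616/625 ≈ 0.985600
step 2 [2y] bond c/1=7/100: DF=(1101221/1000000 − 7/100·(0.985600))/(1+7/100) = 9647/10000 ≈ 0.964700
step 3 [3y] zero: DF = P = 9423/10000 ≈ 0.942300
step 4 [4y] bond c/1=31/400: DF=(4834753/4000000 − 31/400·(0.985600+0.964700+0.942300))/(1+31/400) = 9137/10000 ≈ 0.913700
step 5 [5y] zero: DF = P = 1773/2000 ≈ 0.886500
step 6 [6y] swap r/1=533/18443: DF=(1 − 533/18443·(0.985600+0.964700+0.942300+0.913700+0.886500))/(1+533/18443) = 8401/10000 ≈ 0.840100
step 7 [7y] swap r/1=1956/63373: DF=(1 − 1956/63373·(0.985600+0.964700+0.942300+0.913700+0.886500+0.840100))/(1+1956/63373) = 2011/2500 ≈ 0.804400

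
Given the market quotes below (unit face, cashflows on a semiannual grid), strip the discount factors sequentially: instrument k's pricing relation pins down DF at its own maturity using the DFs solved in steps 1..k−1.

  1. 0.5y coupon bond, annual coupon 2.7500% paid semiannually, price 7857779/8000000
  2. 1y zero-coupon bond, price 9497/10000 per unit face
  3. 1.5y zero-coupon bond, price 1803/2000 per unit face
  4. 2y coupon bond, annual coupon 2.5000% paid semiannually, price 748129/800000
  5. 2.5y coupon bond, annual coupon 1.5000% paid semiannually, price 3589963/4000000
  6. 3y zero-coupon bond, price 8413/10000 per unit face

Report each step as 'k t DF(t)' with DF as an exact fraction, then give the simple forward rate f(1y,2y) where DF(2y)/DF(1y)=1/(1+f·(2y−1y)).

step 1 [0.5y] bond c/2=11/800: DF=(7857779/8000000 − 11/800·(0))/(1+11/800) = 9689/10000 ≈ 0.968900
step 2 [1y] zero: DF = P = 9497/10000 ≈ 0.949700
step 3 [1.5y] zero: DF = P = 1803/2000 ≈ 0.901500
step 4 [2y] bond c/2=1/80: DF=(748129/800000 − 1/80·(0.968900+0.949700+0.901500))/(1+1/80) = 1111/1250 ≈ 0.888800
step 5 [2.5y] bond c/2=3/400: DF=(3589963/4000000 − 3/400·(0.968900+0.949700+0.901500+0.888800))/(1+3/400) = 1079/1250 ≈ 0.863200
step 6 [3y] zero: DF = P = 8413/10000 ≈ 0.841300

1 1/2 9689/10000
2 1 9497/10000
3 3/2 1803/2000
4 2 1111/1250
5 5/2 1079/1250
6 3 8413/10000
f(1y,2y) = ((9497/10000)/(1111/1250) − 1)/(1) = 609/8888 ≈ 6.8519%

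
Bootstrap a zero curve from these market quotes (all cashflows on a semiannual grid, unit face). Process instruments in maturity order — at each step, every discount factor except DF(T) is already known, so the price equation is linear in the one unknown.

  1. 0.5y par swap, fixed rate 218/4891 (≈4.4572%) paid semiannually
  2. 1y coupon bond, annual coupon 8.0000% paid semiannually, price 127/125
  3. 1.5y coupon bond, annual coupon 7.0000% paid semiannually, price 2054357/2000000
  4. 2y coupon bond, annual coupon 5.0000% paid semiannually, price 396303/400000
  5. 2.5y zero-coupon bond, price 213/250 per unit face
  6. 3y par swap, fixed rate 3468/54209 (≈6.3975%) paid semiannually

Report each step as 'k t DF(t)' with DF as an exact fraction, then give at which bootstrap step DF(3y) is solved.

step 1 [0.5y] swap r/2=109/4891: DF=(1 − 109/4891·(0))/(1+109/4891) = 4891/5000 ≈ 0.978200
step 2 [1y] bond c/2=1/25: DF=(127/125 − 1/25·(0.978200))/(1+1/25) = 9393/10000 ≈ 0.939300
step 3 [1.5y] bond c/2=7/200: DF=(2054357/2000000 − 7/200·(0.978200+0.939300))/(1+7/200) = 2319/2500 ≈ 0.927600
step 4 [2y] bond c/2=1/40: DF=(396303/400000 − 1/40·(0.978200+0.939300+0.927600))/(1+1/40) = 2243/2500 ≈ 0.897200
step 5 [2.5y] zero: DF = P = 213/250 ≈ 0.852000
step 6 [3y] swap r/2=1734/54209: DF=(1 − 1734/54209·(0.978200+0.939300+0.927600+0.897200+0.852000))/(1+1734/54209) = 4133/5000 ≈ 0.826600

1 1/2 4891/5000
2 1 9393/10000
3 3/2 2319/2500
4 2 2243/2500
5 5/2 213/250
6 3 4133/5000
DF(3y) is solved at step 6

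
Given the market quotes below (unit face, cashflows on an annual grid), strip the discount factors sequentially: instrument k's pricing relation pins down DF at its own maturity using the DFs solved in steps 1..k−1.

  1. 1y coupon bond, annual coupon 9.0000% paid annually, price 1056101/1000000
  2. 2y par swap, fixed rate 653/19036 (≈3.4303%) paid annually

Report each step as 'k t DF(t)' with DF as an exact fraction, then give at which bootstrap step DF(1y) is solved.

1 1 9689/10000
2 2 9347/10000
DF(1y) is solved at step 1

step 1 [1y] bond c/1=9/100: DF=(1056101/1000000 − 9/100·(0))/(1+9/100) = 9689/10000 ≈ 0.968900
step 2 [2y] swap r/1=653/19036: DF=(1 − 653/19036·(0.968900))/(1+653/19036) = 9347/10000 ≈ 0.934700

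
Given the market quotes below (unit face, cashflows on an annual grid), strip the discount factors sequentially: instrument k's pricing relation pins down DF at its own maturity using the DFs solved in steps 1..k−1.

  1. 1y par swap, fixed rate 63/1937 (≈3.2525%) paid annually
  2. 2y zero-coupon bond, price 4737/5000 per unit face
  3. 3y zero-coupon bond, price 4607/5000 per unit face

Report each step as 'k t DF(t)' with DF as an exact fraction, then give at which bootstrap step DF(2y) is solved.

step 1 [1y] swap r/1=63/1937: DF=(1 − 63/1937·(0))/(1+63/1937) = 1937/2000 ≈ 0.968500
step 2 [2y] zero: DF = P = 4737/5000 ≈ 0.947400
step 3 [3y] zero: DF = P = 4607/5000 ≈ 0.921400

1 1 1937/2000
2 2 4737/5000
3 3 4607/5000
DF(2y) is solved at step 2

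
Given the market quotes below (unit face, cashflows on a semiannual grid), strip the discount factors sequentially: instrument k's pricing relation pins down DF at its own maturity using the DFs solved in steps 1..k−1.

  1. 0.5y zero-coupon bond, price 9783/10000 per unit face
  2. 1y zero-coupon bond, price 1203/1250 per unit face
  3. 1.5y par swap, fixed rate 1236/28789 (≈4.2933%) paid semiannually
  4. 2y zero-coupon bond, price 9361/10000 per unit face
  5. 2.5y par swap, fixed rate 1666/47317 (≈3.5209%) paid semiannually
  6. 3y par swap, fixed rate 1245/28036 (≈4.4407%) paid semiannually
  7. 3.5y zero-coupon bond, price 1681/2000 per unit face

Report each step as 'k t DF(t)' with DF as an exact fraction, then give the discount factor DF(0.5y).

1 1/2 9783/10000
2 1 1203/1250
3 3/2 4691/5000
4 2 9361/10000
5 5/2 9167/10000
6 3 1751/2000
7 7/2 1681/2000
DF(0.5y) = 9783/10000 ≈ 0.978300

step 1 [0.5y] zero: DF = P = 9783/10000 ≈ 0.978300
step 2 [1y] zero: DF = P = 1203/1250 ≈ 0.962400
step 3 [1.5y] swap r/2=618/28789: DF=(1 − 618/28789·(0.978300+0.962400))/(1+618/28789) = 4691/5000 ≈ 0.938200
step 4 [2y] zero: DF = P = 9361/10000 ≈ 0.936100
step 5 [2.5y] swap r/2=833/47317: DF=(1 − 833/47317·(0.978300+0.962400+0.938200+0.936100))/(1+833/47317) = 9167/10000 ≈ 0.916700
step 6 [3y] swap r/2=1245/56072: DF=(1 − 1245/56072·(0.978300+0.962400+0.938200+0.936100+0.916700))/(1+1245/56072) = 1751/2000 ≈ 0.875500
step 7 [3.5y] zero: DF = P = 1681/2000 ≈ 0.840500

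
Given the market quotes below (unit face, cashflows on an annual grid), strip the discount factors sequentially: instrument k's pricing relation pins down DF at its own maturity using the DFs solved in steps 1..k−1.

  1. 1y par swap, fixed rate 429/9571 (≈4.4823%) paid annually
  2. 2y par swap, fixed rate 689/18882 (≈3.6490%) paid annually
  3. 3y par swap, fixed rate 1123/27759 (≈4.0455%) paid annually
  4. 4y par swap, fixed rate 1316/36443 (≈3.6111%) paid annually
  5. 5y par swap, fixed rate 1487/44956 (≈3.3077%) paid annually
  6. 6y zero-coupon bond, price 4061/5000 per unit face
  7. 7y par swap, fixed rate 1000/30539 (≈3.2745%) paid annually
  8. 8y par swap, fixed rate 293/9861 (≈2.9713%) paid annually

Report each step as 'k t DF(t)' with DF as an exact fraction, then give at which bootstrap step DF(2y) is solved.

step 1 [1y] swap r/1=429/9571: DF=(1 − 429/9571·(0))/(1+429/9571) = 9571/10000 ≈ 0.957100
step 2 [2y] swap r/1=689/18882: DF=(1 − 689/18882·(0.957100))/(1+689/18882) = 9311/10000 ≈ 0.931100
step 3 [3y] swap r/1=1123/27759: DF=(1 − 1123/27759·(0.957100+0.931100))/(1+1123/27759) = 8877/10000 ≈ 0.887700
step 4 [4y] swap r/1=1316/36443: DF=(1 − 1316/36443·(0.957100+0.931100+0.887700))/(1+1316/36443) = 2171/2500 ≈ 0.868400
step 5 [5y] swap r/1=1487/44956: DF=(1 − 1487/44956·(0.957100+0.931100+0.887700+0.868400))/(1+1487/44956) = 8513/10000 ≈ 0.851300
step 6 [6y] zero: DF = P = 4061/5000 ≈ 0.812200
step 7 [7y] swap r/1=1000/30539: DF=(1 − 1000/30539·(0.957100+0.931100+0.887700+0.868400+0.851300+0.812200))/(1+1000/30539) = 4/5 ≈ 0.800000
step 8 [8y] swap r/1=293/9861: DF=(1 − 293/9861·(0.957100+0.931100+0.887700+0.868400+0.851300+0.812200+0.800000))/(1+293/9861) = 7949/10000 ≈ 0.794900

1 1 9571/10000
2 2 9311/10000
3 3 8877/10000
4 4 2171/2500
5 5 8513/10000
6 6 4061/5000
7 7 4/5
8 8 7949/10000
DF(2y) is solved at step 2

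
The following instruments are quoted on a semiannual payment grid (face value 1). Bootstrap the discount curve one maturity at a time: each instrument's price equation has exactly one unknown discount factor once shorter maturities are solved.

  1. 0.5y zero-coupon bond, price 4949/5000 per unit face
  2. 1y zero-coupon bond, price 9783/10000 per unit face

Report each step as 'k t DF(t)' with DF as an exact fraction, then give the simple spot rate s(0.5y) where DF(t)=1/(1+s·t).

step 1 [0.5y] zero: DF = P = 4949/5000 ≈ 0.989800
step 2 [1y] zero: DF = P = 9783/10000 ≈ 0.978300

1 1/2 4949/5000
2 1 9783/10000
s(0.5y) = (1/(4949/5000) − 1)/(1/2) = 102/4949 ≈ 2.0610%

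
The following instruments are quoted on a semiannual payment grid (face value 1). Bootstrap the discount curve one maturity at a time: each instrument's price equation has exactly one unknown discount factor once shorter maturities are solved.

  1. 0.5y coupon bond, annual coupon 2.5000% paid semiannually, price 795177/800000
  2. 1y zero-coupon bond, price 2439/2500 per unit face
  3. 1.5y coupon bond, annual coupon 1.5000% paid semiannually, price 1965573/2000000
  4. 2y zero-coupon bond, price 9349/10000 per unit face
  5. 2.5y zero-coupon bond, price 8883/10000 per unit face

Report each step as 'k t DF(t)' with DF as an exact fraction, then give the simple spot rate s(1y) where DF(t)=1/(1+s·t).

step 1 [0.5y] bond c/2=1/80: DF=(795177/800000 − 1/80·(0))/(1+1/80) = 9817/10000 ≈ 0.981700
step 2 [1y] zero: DF = P = 2439/2500 ≈ 0.975600
step 3 [1.5y] bond c/2=3/400: DF=(1965573/2000000 − 3/400·(0.981700+0.975600))/(1+3/400) = 9609/10000 ≈ 0.960900
step 4 [2y] zero: DF = P = 9349/10000 ≈ 0.934900
step 5 [2.5y] zero: DF = P = 8883/10000 ≈ 0.888300

1 1/2 9817/10000
2 1 2439/2500
3 3/2 9609/10000
4 2 9349/10000
5 5/2 8883/10000
s(1y) = (1/(2439/2500) − 1)/(1) = 61/2439 ≈ 2.5010%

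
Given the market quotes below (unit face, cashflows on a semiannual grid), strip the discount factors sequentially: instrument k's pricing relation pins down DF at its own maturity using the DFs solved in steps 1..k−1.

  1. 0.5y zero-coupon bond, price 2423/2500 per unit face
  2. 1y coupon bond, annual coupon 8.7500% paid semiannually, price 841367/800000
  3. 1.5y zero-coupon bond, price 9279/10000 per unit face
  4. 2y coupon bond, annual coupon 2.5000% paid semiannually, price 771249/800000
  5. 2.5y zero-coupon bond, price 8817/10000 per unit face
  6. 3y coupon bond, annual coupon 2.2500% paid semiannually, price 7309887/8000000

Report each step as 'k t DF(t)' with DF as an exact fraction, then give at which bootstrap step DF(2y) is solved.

1 1/2 2423/2500
2 1 967/1000
3 3/2 9279/10000
4 2 573/625
5 5/2 8817/10000
6 3 8517/10000
DF(2y) is solved at step 4

step 1 [0.5y] zero: DF = P = 2423/2500 ≈ 0.969200
step 2 [1y] bond c/2=7/160: DF=(841367/800000 − 7/160·(0.969200))/(1+7/160) = 967/1000 ≈ 0.967000
step 3 [1.5y] zero: DF = P = 9279/10000 ≈ 0.927900
step 4 [2y] bond c/2=1/80: DF=(771249/800000 − 1/80·(0.969200+0.967000+0.927900))/(1+1/80) = 573/625 ≈ 0.916800
step 5 [2.5y] zero: DF = P = 8817/10000 ≈ 0.881700
step 6 [3y] bond c/2=9/800: DF=(7309887/8000000 − 9/800·(0.969200+0.967000+0.927900+0.916800+0.881700))/(1+9/800) = 8517/10000 ≈ 0.851700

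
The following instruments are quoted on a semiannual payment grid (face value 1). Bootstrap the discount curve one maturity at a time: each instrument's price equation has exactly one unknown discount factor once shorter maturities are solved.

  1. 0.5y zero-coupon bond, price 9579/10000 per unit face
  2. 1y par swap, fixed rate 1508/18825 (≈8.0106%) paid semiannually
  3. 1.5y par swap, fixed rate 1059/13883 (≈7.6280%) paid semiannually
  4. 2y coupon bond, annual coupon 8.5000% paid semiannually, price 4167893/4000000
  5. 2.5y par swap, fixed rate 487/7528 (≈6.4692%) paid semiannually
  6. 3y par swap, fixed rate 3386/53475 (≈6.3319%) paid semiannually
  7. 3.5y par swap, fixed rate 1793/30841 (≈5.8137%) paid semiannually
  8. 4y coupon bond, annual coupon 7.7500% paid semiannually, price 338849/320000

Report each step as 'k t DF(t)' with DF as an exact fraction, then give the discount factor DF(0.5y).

1 1/2 9579/10000
2 1 4623/5000
3 3/2 8941/10000
4 2 8863/10000
5 5/2 8539/10000
6 3 8307/10000
7 7/2 8207/10000
8 4 7893/10000
DF(0.5y) = 9579/10000 ≈ 0.957900

step 1 [0.5y] zero: DF = P = 9579/10000 ≈ 0.957900
step 2 [1y] swap r/2=754/18825: DF=(1 − 754/18825·(0.957900))/(1+754/18825) = 4623/5000 ≈ 0.924600
step 3 [1.5y] swap r/2=1059/27766: DF=(1 − 1059/27766·(0.957900+0.924600))/(1+1059/27766) = 8941/10000 ≈ 0.894100
step 4 [2y] bond c/2=17/400: DF=(4167893/4000000 − 17/400·(0.957900+0.924600+0.894100))/(1+17/400) = 8863/10000 ≈ 0.886300
step 5 [2.5y] swap r/2=487/15056: DF=(1 − 487/15056·(0.957900+0.924600+0.894100+0.886300))/(1+487/15056) = 8539/10000 ≈ 0.853900
step 6 [3y] swap r/2=1693/53475: DF=(1 − 1693/53475·(0.957900+0.924600+0.894100+0.886300+0.853900))/(1+1693/53475) = 8307/10000 ≈ 0.830700
step 7 [3.5y] swap r/2=1793/61682: DF=(1 − 1793/61682·(0.957900+0.924600+0.894100+0.886300+0.853900+0.830700))/(1+1793/61682) = 8207/10000 ≈ 0.820700
step 8 [4y] bond c/2=31/800: DF=(338849/320000 − 31/800·(0.957900+0.924600+0.894100+0.886300+0.853900+0.830700+0.820700))/(1+31/800) = 7893/10000 ≈ 0.789300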